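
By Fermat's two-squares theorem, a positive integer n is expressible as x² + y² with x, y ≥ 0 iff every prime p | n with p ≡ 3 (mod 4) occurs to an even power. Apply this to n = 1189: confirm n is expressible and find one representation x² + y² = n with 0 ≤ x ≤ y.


Step 1: Factor n = 1189 = 29 · 41.
Step 2: Check the mod-4 condition on each prime factor: 29 ≡ 1 (mod 4), exponent 1; 41 ≡ 1 (mod 4), exponent 1.
All primes ≡ 3 (mod 4) appear to even exponent (or don't appear), so by the two-squares theorem n IS expressible as a sum of two squares.
Step 3: Build a representation. Here n = 29 · 41 is a product of primes ≡ 1 (mod 4). Each prime p ≡ 1 (mod 4) is itself a sum of two squares; find a² by testing p − a² for a perfect square:
  29: 29 − 1² = 28, 29 − 2² = 25 = 5² ⇒ 29 = 2² + 5².
  41: 41 − 1² = 40, 41 − 2² = 37, 41 − 3² = 32, 41 − 4² = 25 = 5² ⇒ 41 = 4² + 5².
  Combine using the Brahmagupta–Fibonacci identity (a² + b²)(c² + d²) = (ac − bd)² + (ad + bc)² = (ac + bd)² + (ad − bc)²:
  29 · 41 = 1189: from (2² + 5²)(4² + 5²), take (2·4 − 5·5, 2·5 + 5·4) = (8 − 25, 10 + 20) = (-17, 30); dropping signs (only squares matter) gives (17, 30); check 17² + 30² = 289 + 900 = 1189 ✓.
Step 4: Order so x ≤ y and verify: 17² + 30² = 289 + 900 = 1189 = n. ✓

n = 1189 = 17² + 30² (one valid representation with x ≤ y).


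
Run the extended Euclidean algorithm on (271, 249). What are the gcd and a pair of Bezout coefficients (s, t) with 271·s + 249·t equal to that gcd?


Euclidean algorithm on (271, 249) — divide until remainder is 0:
  271 = 1 · 249 + 22
  249 = 11 · 22 + 7
  22 = 3 · 7 + 1
  7 = 7 · 1 + 0
gcd(271, 249) = 1.
Track Bezout coefficients alongside the remainders: start with r₀ = 271 = a·1 + b·0 (s = 1, t = 0) and r₁ = 249 = a·0 + b·1 (s = 0, t = 1); each new remainder r_{k+1} = r_{k-1} − q_k·r_k inherits s_{k+1} = s_{k-1} − q_k·s_k, t_{k+1} = t_{k-1} − q_k·t_k, so r_k = a·s_k + b·t_k at every step:
  q = 1: r = 22, s = 1 − 1·0 = 1, t = 0 − 1·1 = -1  (check: 271·1 + 249·(-1) = 22)
  q = 11: r = 7, s = 0 − 11·1 = -11, t = 1 − 11·(-1) = 12  (check: 271·(-11) + 249·12 = 7)
  q = 3: r = 1, s = 1 − 3·(-11) = 34, t = -1 − 3·12 = -37  (check: 271·34 + 249·(-37) = 1)
The row with r = 1 (the gcd) gives the Bezout coefficients s = 34, t = -37.
Result: 271 · (34) + 249 · (-37) = 1.

gcd(271, 249) = 1; s = 34, t = -37 (check: 271·34 + 249·(-37) = 1).


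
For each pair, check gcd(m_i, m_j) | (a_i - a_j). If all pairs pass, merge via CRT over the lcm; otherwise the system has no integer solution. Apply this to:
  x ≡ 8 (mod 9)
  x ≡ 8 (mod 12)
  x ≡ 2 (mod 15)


Moduli 9, 12, 15 are not pairwise coprime, so CRT works modulo lcm(m_i) when all pairwise compatibility conditions hold.
Pairwise compatibility: gcd(m_i, m_j) must divide a_i - a_j for every pair.
Merge one congruence at a time:
  Start: x ≡ 8 (mod 9).
  Combine with x ≡ 8 (mod 12): gcd(9, 12) = 3; 8 - 8 = 0, which IS divisible by 3, so compatible.
    Write x = 8 + 9·t and substitute into x ≡ 8 (mod 12): 9·t ≡ 8 − 8 = 0 (mod 12).
    Divide the congruence (and modulus) by g = 3: 3·t ≡ 0 (mod 4).
    The inverse of 3 mod 4 is 3 (since 3·3 = 9 = 2·4 + 1), so t ≡ 3·0 = 0 ≡ 0 (mod 4).
    Then x = 8 + 9·0 = 8, valid modulo lcm(9, 12) = 36: x ≡ 8 (mod 36).
  Combine with x ≡ 2 (mod 15): gcd(36, 15) = 3; 2 - 8 = -6, which IS divisible by 3, so compatible.
    Write x = 8 + 36·t and substitute into x ≡ 2 (mod 15): 36·t ≡ 2 − 8 = -6 (mod 15).
    Divide the congruence (and modulus) by g = 3: 12·t ≡ -2 (mod 5).
    Reduce coefficients mod 5: 2·t ≡ 3 (mod 5).
    The inverse of 2 mod 5 is 3 (since 2·3 = 6 = 1·5 + 1), so t ≡ 3·3 = 9 ≡ 4 (mod 5).
    Then x = 8 + 36·4 = 152, valid modulo lcm(36, 15) = 180: x ≡ 152 (mod 180).
Verify: 152 mod 9 = 8, 152 mod 12 = 8, 152 mod 15 = 2.

x ≡ 152 (mod 180).


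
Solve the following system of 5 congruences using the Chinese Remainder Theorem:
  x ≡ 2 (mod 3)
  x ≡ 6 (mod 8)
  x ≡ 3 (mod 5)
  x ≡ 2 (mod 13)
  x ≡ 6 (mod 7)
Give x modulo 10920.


Product of moduli M = 3 · 8 · 5 · 13 · 7 = 10920.
Merge one congruence at a time:
  Start: x ≡ 2 (mod 3).
  Combine with x ≡ 6 (mod 8); new modulus lcm = 24.
    Write x = 2 + 3·t and substitute into x ≡ 6 (mod 8): 3·t ≡ 6 − 2 = 4 (mod 8).
    The inverse of 3 mod 8 is 3 (since 3·3 = 9 = 1·8 + 1), so t ≡ 3·4 = 12 ≡ 4 (mod 8).
    Then x = 2 + 3·4 = 14, valid modulo lcm(3, 8) = 24: x ≡ 14 (mod 24).
  Combine with x ≡ 3 (mod 5); new modulus lcm = 120.
    Write x = 14 + 24·t and substitute into x ≡ 3 (mod 5): 24·t ≡ 3 − 14 = -11 (mod 5).
    Reduce coefficients mod 5: 4·t ≡ 4 (mod 5).
    The inverse of 4 mod 5 is 4 (since 4·4 = 16 = 3·5 + 1), so t ≡ 4·4 = 16 ≡ 1 (mod 5).
    Then x = 14 + 24·1 = 38, valid modulo lcm(24, 5) = 120: x ≡ 38 (mod 120).
  Combine with x ≡ 2 (mod 13); new modulus lcm = 1560.
    Write x = 38 + 120·t and substitute into x ≡ 2 (mod 13): 120·t ≡ 2 − 38 = -36 (mod 13).
    Reduce coefficients mod 13: 3·t ≡ 3 (mod 13).
    The inverse of 3 mod 13 is 9 (since 3·9 = 27 = 2·13 + 1), so t ≡ 9·3 = 27 ≡ 1 (mod 13).
    Then x = 38 + 120·1 = 158, valid modulo lcm(120, 13) = 1560: x ≡ 158 (mod 1560).
  Combine with x ≡ 6 (mod 7); new modulus lcm = 10920.
    Write x = 158 + 1560·t and substitute into x ≡ 6 (mod 7): 1560·t ≡ 6 − 158 = -152 (mod 7).
    Reduce coefficients mod 7: 6·t ≡ 2 (mod 7).
    The inverse of 6 mod 7 is 6 (since 6·6 = 36 = 5·7 + 1), so t ≡ 6·2 = 12 ≡ 5 (mod 7).
    Then x = 158 + 1560·5 = 7958, valid modulo lcm(1560, 7) = 10920: x ≡ 7958 (mod 10920).
Verify against each original: 7958 mod 3 = 2, 7958 mod 8 = 6, 7958 mod 5 = 3, 7958 mod 13 = 2, 7958 mod 7 = 6.

x ≡ 7958 (mod 10920).


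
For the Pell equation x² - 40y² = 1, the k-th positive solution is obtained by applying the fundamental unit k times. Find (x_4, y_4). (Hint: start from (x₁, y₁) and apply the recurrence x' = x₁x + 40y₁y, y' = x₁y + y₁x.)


Step 1: Find the fundamental solution (x₁, y₁) of x² - 40y² = 1.
  Expand √40 as a continued fraction. a₀ = ⌊√40⌋ = 6; iterate m_{k+1} = d_k·a_k − m_k, d_{k+1} = (40 − m_{k+1}²)/d_k, a_{k+1} = ⌊(a₀ + m_{k+1})/d_{k+1}⌋ (starting m₀ = 0, d₀ = 1), with convergents p_k = a_k·p_{k-1} + p_{k-2}, q_k = a_k·q_{k-1} + q_{k-2} (p₋₁ = 1, q₋₁ = 0):
  k = 0: a₀ = 6; p₀/q₀ = 6/1; p₀² − 40·q₀² = 36 − 40 = -4.
  k = 1: m = 6, d = 4, a = ⌊(6 + 6)/4⌋ = 3; p/q = (3·6 + 1)/(3·1 + 0) = 19/3; p² − 40·q² = 361 − 360 = 1.
  The first convergent with p² − 40·q² = 1 gives the fundamental solution (x₁, y₁) = (19, 3).
Step 2: Apply the recurrence (x_{n+1}, y_{n+1}) = (x₁x_n + 40y₁y_n, x₁y_n + y₁x_n) repeatedly.
  From (x_1, y_1) = (19, 3): x_2 = 19·19 + 40·3·3 = 721; y_2 = 19·3 + 3·19 = 114.
  From (x_2, y_2) = (721, 114): x_3 = 19·721 + 40·3·114 = 27379; y_3 = 19·114 + 3·721 = 4329.
  From (x_3, y_3) = (27379, 4329): x_4 = 19·27379 + 40·3·4329 = 1039681; y_4 = 19·4329 + 3·27379 = 164388.
Step 3: Verify x_4² - 40·y_4² = 1080936581761 - 1080936581760 = 1 (should be 1). ✓

(x_1, y_1) = (19, 3); (x_4, y_4) = (1039681, 164388).


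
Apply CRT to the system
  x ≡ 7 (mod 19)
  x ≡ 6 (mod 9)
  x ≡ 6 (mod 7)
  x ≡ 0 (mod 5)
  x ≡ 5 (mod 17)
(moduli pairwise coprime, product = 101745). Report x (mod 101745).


Product of moduli M = 19 · 9 · 7 · 5 · 17 = 101745.
Merge one congruence at a time:
  Start: x ≡ 7 (mod 19).
  Combine with x ≡ 6 (mod 9); new modulus lcm = 171.
    Write x = 7 + 19·t and substitute into x ≡ 6 (mod 9): 19·t ≡ 6 − 7 = -1 (mod 9).
    Reduce coefficients mod 9: 1·t ≡ 8 (mod 9).
    So t ≡ 8 (mod 9).
    Then x = 7 + 19·8 = 159, valid modulo lcm(19, 9) = 171: x ≡ 159 (mod 171).
  Combine with x ≡ 6 (mod 7); new modulus lcm = 1197.
    Write x = 159 + 171·t and substitute into x ≡ 6 (mod 7): 171·t ≡ 6 − 159 = -153 (mod 7).
    Reduce coefficients mod 7: 3·t ≡ 1 (mod 7).
    The inverse of 3 mod 7 is 5 (since 3·5 = 15 = 2·7 + 1), so t ≡ 5·1 = 5 ≡ 5 (mod 7).
    Then x = 159 + 171·5 = 1014, valid modulo lcm(171, 7) = 1197: x ≡ 1014 (mod 1197).
  Combine with x ≡ 0 (mod 5); new modulus lcm = 5985.
    Write x = 1014 + 1197·t and substitute into x ≡ 0 (mod 5): 1197·t ≡ 0 − 1014 = -1014 (mod 5).
    Reduce coefficients mod 5: 2·t ≡ 1 (mod 5).
    The inverse of 2 mod 5 is 3 (since 2·3 = 6 = 1·5 + 1), so t ≡ 3·1 = 3 ≡ 3 (mod 5).
    Then x = 1014 + 1197·3 = 4605, valid modulo lcm(1197, 5) = 5985: x ≡ 4605 (mod 5985).
  Combine with x ≡ 5 (mod 17); new modulus lcm = 101745.
    Write x = 4605 + 5985·t and substitute into x ≡ 5 (mod 17): 5985·t ≡ 5 − 4605 = -4600 (mod 17).
    Reduce coefficients mod 17: 1·t ≡ 7 (mod 17).
    So t ≡ 7 (mod 17).
    Then x = 4605 + 5985·7 = 46500, valid modulo lcm(5985, 17) = 101745: x ≡ 46500 (mod 101745).
Verify against each original: 46500 mod 19 = 7, 46500 mod 9 = 6, 46500 mod 7 = 6, 46500 mod 5 = 0, 46500 mod 17 = 5.

x ≡ 46500 (mod 101745).


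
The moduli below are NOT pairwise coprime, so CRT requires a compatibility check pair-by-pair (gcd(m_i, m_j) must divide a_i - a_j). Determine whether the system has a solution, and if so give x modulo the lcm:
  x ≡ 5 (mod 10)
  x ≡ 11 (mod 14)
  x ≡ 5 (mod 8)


Moduli 10, 14, 8 are not pairwise coprime, so CRT works modulo lcm(m_i) when all pairwise compatibility conditions hold.
Pairwise compatibility: gcd(m_i, m_j) must divide a_i - a_j for every pair.
Merge one congruence at a time:
  Start: x ≡ 5 (mod 10).
  Combine with x ≡ 11 (mod 14): gcd(10, 14) = 2; 11 - 5 = 6, which IS divisible by 2, so compatible.
    Write x = 5 + 10·t and substitute into x ≡ 11 (mod 14): 10·t ≡ 11 − 5 = 6 (mod 14).
    Divide the congruence (and modulus) by g = 2: 5·t ≡ 3 (mod 7).
    The inverse of 5 mod 7 is 3 (since 5·3 = 15 = 2·7 + 1), so t ≡ 3·3 = 9 ≡ 2 (mod 7).
    Then x = 5 + 10·2 = 25, valid modulo lcm(10, 14) = 70: x ≡ 25 (mod 70).
  Combine with x ≡ 5 (mod 8): gcd(70, 8) = 2; 5 - 25 = -20, which IS divisible by 2, so compatible.
    Write x = 25 + 70·t and substitute into x ≡ 5 (mod 8): 70·t ≡ 5 − 25 = -20 (mod 8).
    Divide the congruence (and modulus) by g = 2: 35·t ≡ -10 (mod 4).
    Reduce coefficients mod 4: 3·t ≡ 2 (mod 4).
    The inverse of 3 mod 4 is 3 (since 3·3 = 9 = 2·4 + 1), so t ≡ 3·2 = 6 ≡ 2 (mod 4).
    Then x = 25 + 70·2 = 165, valid modulo lcm(70, 8) = 280: x ≡ 165 (mod 280).
Verify: 165 mod 10 = 5, 165 mod 14 = 11, 165 mod 8 = 5.

x ≡ 165 (mod 280).


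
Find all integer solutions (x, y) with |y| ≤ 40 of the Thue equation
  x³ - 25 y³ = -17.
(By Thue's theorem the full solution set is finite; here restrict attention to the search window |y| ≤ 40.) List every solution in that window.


The equation is x³ - 25y³ = -17. For fixed y, x³ = 25·y³ − 17, so a solution requires the RHS to be a perfect cube.
Strategy: iterate y from -40 to 40, compute RHS = 25·y³ − 17, and check whether it is a (positive or negative) perfect cube.
Check small values of y:
  y = 0: RHS = -17 is not a perfect cube.
  y = 1: RHS = 8 = (2)³ ⇒ x = 2 works.
  y = -1: RHS = -42 is not a perfect cube.
  y = 2: RHS = 183 is not a perfect cube.
  y = -2: RHS = -217 is not a perfect cube.
  y = 3: RHS = 658 is not a perfect cube.
  y = -3: RHS = -692 is not a perfect cube.
Continuing the search up to |y| = 40 finds no further solutions beyond those listed.
Collected solutions: (2, 1).

Solutions (with |y| ≤ 40): (2, 1).


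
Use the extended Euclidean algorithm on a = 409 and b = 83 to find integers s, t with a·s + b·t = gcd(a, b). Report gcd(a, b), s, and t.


Euclidean algorithm on (409, 83) — divide until remainder is 0:
  409 = 4 · 83 + 77
  83 = 1 · 77 + 6
  77 = 12 · 6 + 5
  6 = 1 · 5 + 1
  5 = 5 · 1 + 0
gcd(409, 83) = 1.
Track Bezout coefficients alongside the remainders: start with r₀ = 409 = a·1 + b·0 (s = 1, t = 0) and r₁ = 83 = a·0 + b·1 (s = 0, t = 1); each new remainder r_{k+1} = r_{k-1} − q_k·r_k inherits s_{k+1} = s_{k-1} − q_k·s_k, t_{k+1} = t_{k-1} − q_k·t_k, so r_k = a·s_k + b·t_k at every step:
  q = 4: r = 77, s = 1 − 4·0 = 1, t = 0 − 4·1 = -4  (check: 409·1 + 83·(-4) = 77)
  q = 1: r = 6, s = 0 − 1·1 = -1, t = 1 − 1·(-4) = 5  (check: 409·(-1) + 83·5 = 6)
  q = 12: r = 5, s = 1 − 12·(-1) = 13, t = -4 − 12·5 = -64  (check: 409·13 + 83·(-64) = 5)
  q = 1: r = 1, s = -1 − 1·13 = -14, t = 5 − 1·(-64) = 69  (check: 409·(-14) + 83·69 = 1)
The row with r = 1 (the gcd) gives the Bezout coefficients s = -14, t = 69.
Result: 409 · (-14) + 83 · (69) = 1.

gcd(409, 83) = 1; s = -14, t = 69 (check: 409·(-14) + 83·69 = 1).


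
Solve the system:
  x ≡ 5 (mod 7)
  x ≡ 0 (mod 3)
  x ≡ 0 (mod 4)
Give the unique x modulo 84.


Moduli 7, 3, 4 are pairwise coprime; by CRT there is a unique solution modulo M = 7 · 3 · 4 = 84.
Solve pairwise, accumulating the modulus:
  Start with x ≡ 5 (mod 7).
  Combine with x ≡ 0 (mod 3): since gcd(7, 3) = 1, we get a unique residue mod 21.
    Write x = 5 + 7·t and substitute into x ≡ 0 (mod 3): 7·t ≡ 0 − 5 = -5 (mod 3).
    Reduce coefficients mod 3: 1·t ≡ 1 (mod 3).
    So t ≡ 1 (mod 3).
    Then x = 5 + 7·1 = 12, valid modulo lcm(7, 3) = 21: x ≡ 12 (mod 21).
  Combine with x ≡ 0 (mod 4): since gcd(21, 4) = 1, we get a unique residue mod 84.
    Write x = 12 + 21·t and substitute into x ≡ 0 (mod 4): 21·t ≡ 0 − 12 = -12 (mod 4).
    Reduce coefficients mod 4: 1·t ≡ 0 (mod 4).
    So t ≡ 0 (mod 4).
    Then x = 12 + 21·0 = 12, valid modulo lcm(21, 4) = 84: x ≡ 12 (mod 84).
Verify: 12 mod 7 = 5 ✓, 12 mod 3 = 0 ✓, 12 mod 4 = 0 ✓.

x ≡ 12 (mod 84).


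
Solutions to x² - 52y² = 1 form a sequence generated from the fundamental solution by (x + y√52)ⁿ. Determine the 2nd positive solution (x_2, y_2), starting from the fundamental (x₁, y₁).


Step 1: Find the fundamental solution (x₁, y₁) of x² - 52y² = 1.
  Expand √52 as a continued fraction. a₀ = ⌊√52⌋ = 7; iterate m_{k+1} = d_k·a_k − m_k, d_{k+1} = (52 − m_{k+1}²)/d_k, a_{k+1} = ⌊(a₀ + m_{k+1})/d_{k+1}⌋ (starting m₀ = 0, d₀ = 1), with convergents p_k = a_k·p_{k-1} + p_{k-2}, q_k = a_k·q_{k-1} + q_{k-2} (p₋₁ = 1, q₋₁ = 0):
  k = 0: a₀ = 7; p₀/q₀ = 7/1; p₀² − 52·q₀² = 49 − 52 = -3.
  k = 1: m = 7, d = 3, a = ⌊(7 + 7)/3⌋ = 4; p/q = (4·7 + 1)/(4·1 + 0) = 29/4; p² − 52·q² = 841 − 832 = 9.
  k = 2: m = 5, d = 9, a = ⌊(7 + 5)/9⌋ = 1; p/q = (1·29 + 7)/(1·4 + 1) = 36/5; p² − 52·q² = 1296 − 1300 = -4.
  k = 3: m = 4, d = 4, a = ⌊(7 + 4)/4⌋ = 2; p/q = (2·36 + 29)/(2·5 + 4) = 101/14; p² − 52·q² = 10201 − 10192 = 9.
  k = 4: m = 4, d = 9, a = ⌊(7 + 4)/9⌋ = 1; p/q = (1·101 + 36)/(1·14 + 5) = 137/19; p² − 52·q² = 18769 − 18772 = -3.
  k = 5: m = 5, d = 3, a = ⌊(7 + 5)/3⌋ = 4; p/q = (4·137 + 101)/(4·19 + 14) = 649/90; p² − 52·q² = 421201 − 421200 = 1.
  The first convergent with p² − 52·q² = 1 gives the fundamental solution (x₁, y₁) = (649, 90).
Step 2: Apply the recurrence (x_{n+1}, y_{n+1}) = (x₁x_n + 52y₁y_n, x₁y_n + y₁x_n) repeatedly.
  From (x_1, y_1) = (649, 90): x_2 = 649·649 + 52·90·90 = 842401; y_2 = 649·90 + 90·649 = 116820.
Step 3: Verify x_2² - 52·y_2² = 709639444801 - 709639444800 = 1 (should be 1). ✓

(x_1, y_1) = (649, 90); (x_2, y_2) = (842401, 116820).


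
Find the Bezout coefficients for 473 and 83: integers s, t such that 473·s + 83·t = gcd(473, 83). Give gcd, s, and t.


Euclidean algorithm on (473, 83) — divide until remainder is 0:
  473 = 5 · 83 + 58
  83 = 1 · 58 + 25
  58 = 2 · 25 + 8
  25 = 3 · 8 + 1
  8 = 8 · 1 + 0
gcd(473, 83) = 1.
Track Bezout coefficients alongside the remainders: start with r₀ = 473 = a·1 + b·0 (s = 1, t = 0) and r₁ = 83 = a·0 + b·1 (s = 0, t = 1); each new remainder r_{k+1} = r_{k-1} − q_k·r_k inherits s_{k+1} = s_{k-1} − q_k·s_k, t_{k+1} = t_{k-1} − q_k·t_k, so r_k = a·s_k + b·t_k at every step:
  q = 5: r = 58, s = 1 − 5·0 = 1, t = 0 − 5·1 = -5  (check: 473·1 + 83·(-5) = 58)
  q = 1: r = 25, s = 0 − 1·1 = -1, t = 1 − 1·(-5) = 6  (check: 473·(-1) + 83·6 = 25)
  q = 2: r = 8, s = 1 − 2·(-1) = 3, t = -5 − 2·6 = -17  (check: 473·3 + 83·(-17) = 8)
  q = 3: r = 1, s = -1 − 3·3 = -10, t = 6 − 3·(-17) = 57  (check: 473·(-10) + 83·57 = 1)
The row with r = 1 (the gcd) gives the Bezout coefficients s = -10, t = 57.
Result: 473 · (-10) + 83 · (57) = 1.

gcd(473, 83) = 1; s = -10, t = 57 (check: 473·(-10) + 83·57 = 1).


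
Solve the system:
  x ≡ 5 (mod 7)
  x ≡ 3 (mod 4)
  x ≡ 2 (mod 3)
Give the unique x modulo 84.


Moduli 7, 4, 3 are pairwise coprime; by CRT there is a unique solution modulo M = 7 · 4 · 3 = 84.
Solve pairwise, accumulating the modulus:
  Start with x ≡ 5 (mod 7).
  Combine with x ≡ 3 (mod 4): since gcd(7, 4) = 1, we get a unique residue mod 28.
    Write x = 5 + 7·t and substitute into x ≡ 3 (mod 4): 7·t ≡ 3 − 5 = -2 (mod 4).
    Reduce coefficients mod 4: 3·t ≡ 2 (mod 4).
    The inverse of 3 mod 4 is 3 (since 3·3 = 9 = 2·4 + 1), so t ≡ 3·2 = 6 ≡ 2 (mod 4).
    Then x = 5 + 7·2 = 19, valid modulo lcm(7, 4) = 28: x ≡ 19 (mod 28).
  Combine with x ≡ 2 (mod 3): since gcd(28, 3) = 1, we get a unique residue mod 84.
    Write x = 19 + 28·t and substitute into x ≡ 2 (mod 3): 28·t ≡ 2 − 19 = -17 (mod 3).
    Reduce coefficients mod 3: 1·t ≡ 1 (mod 3).
    So t ≡ 1 (mod 3).
    Then x = 19 + 28·1 = 47, valid modulo lcm(28, 3) = 84: x ≡ 47 (mod 84).
Verify: 47 mod 7 = 5 ✓, 47 mod 4 = 3 ✓, 47 mod 3 = 2 ✓.

x ≡ 47 (mod 84).


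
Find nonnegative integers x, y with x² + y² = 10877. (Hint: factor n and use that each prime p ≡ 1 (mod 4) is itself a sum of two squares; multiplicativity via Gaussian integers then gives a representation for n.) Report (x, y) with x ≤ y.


Step 1: Factor n = 10877 = 73 · 149.
Step 2: Check the mod-4 condition on each prime factor: 73 ≡ 1 (mod 4), exponent 1; 149 ≡ 1 (mod 4), exponent 1.
All primes ≡ 3 (mod 4) appear to even exponent (or don't appear), so by the two-squares theorem n IS expressible as a sum of two squares.
Step 3: Build a representation. Here n = 73 · 149 is a product of primes ≡ 1 (mod 4). Each prime p ≡ 1 (mod 4) is itself a sum of two squares; find a² by testing p − a² for a perfect square:
  73: 73 − 1² = 72, 73 − 2² = 69, 73 − 3² = 64 = 8² ⇒ 73 = 3² + 8².
  149: 149 − 1² = 148, 149 − 2² = 145, 149 − 3² = 140, 149 − 4² = 133, 149 − 5² = 124, 149 − 6² = 113, 149 − 7² = 100 = 10² ⇒ 149 = 7² + 10².
  Combine using the Brahmagupta–Fibonacci identity (a² + b²)(c² + d²) = (ac − bd)² + (ad + bc)² = (ac + bd)² + (ad − bc)²:
  73 · 149 = 10877: from (3² + 8²)(7² + 10²), take (3·7 − 8·10, 3·10 + 8·7) = (21 − 80, 30 + 56) = (-59, 86); dropping signs (only squares matter) gives (59, 86); check 59² + 86² = 3481 + 7396 = 10877 ✓.
Step 4: Order so x ≤ y and verify: 59² + 86² = 3481 + 7396 = 10877 = n. ✓

n = 10877 = 59² + 86² (one valid representation with x ≤ y).


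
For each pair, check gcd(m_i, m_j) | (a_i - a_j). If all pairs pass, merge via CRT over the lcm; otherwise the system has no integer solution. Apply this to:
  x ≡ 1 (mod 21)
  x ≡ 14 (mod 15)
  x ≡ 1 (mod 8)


Moduli 21, 15, 8 are not pairwise coprime, so CRT works modulo lcm(m_i) when all pairwise compatibility conditions hold.
Pairwise compatibility: gcd(m_i, m_j) must divide a_i - a_j for every pair.
Merge one congruence at a time:
  Start: x ≡ 1 (mod 21).
  Combine with x ≡ 14 (mod 15): gcd(21, 15) = 3, and 14 - 1 = 13 is NOT divisible by 3.
    ⇒ system is inconsistent (no integer solution).

No solution (the system is inconsistent).


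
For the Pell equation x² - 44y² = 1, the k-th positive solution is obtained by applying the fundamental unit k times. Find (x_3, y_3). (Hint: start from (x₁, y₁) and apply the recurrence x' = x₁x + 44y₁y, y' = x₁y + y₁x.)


Step 1: Find the fundamental solution (x₁, y₁) of x² - 44y² = 1.
  Expand √44 as a continued fraction. a₀ = ⌊√44⌋ = 6; iterate m_{k+1} = d_k·a_k − m_k, d_{k+1} = (44 − m_{k+1}²)/d_k, a_{k+1} = ⌊(a₀ + m_{k+1})/d_{k+1}⌋ (starting m₀ = 0, d₀ = 1), with convergents p_k = a_k·p_{k-1} + p_{k-2}, q_k = a_k·q_{k-1} + q_{k-2} (p₋₁ = 1, q₋₁ = 0):
  k = 0: a₀ = 6; p₀/q₀ = 6/1; p₀² − 44·q₀² = 36 − 44 = -8.
  k = 1: m = 6, d = 8, a = ⌊(6 + 6)/8⌋ = 1; p/q = (1·6 + 1)/(1·1 + 0) = 7/1; p² − 44·q² = 49 − 44 = 5.
  k = 2: m = 2, d = 5, a = ⌊(6 + 2)/5⌋ = 1; p/q = (1·7 + 6)/(1·1 + 1) = 13/2; p² − 44·q² = 169 − 176 = -7.
  k = 3: m = 3, d = 7, a = ⌊(6 + 3)/7⌋ = 1; p/q = (1·13 + 7)/(1·2 + 1) = 20/3; p² − 44·q² = 400 − 396 = 4.
  k = 4: m = 4, d = 4, a = ⌊(6 + 4)/4⌋ = 2; p/q = (2·20 + 13)/(2·3 + 2) = 53/8; p² − 44·q² = 2809 − 2816 = -7.
  k = 5: m = 4, d = 7, a = ⌊(6 + 4)/7⌋ = 1; p/q = (1·53 + 20)/(1·8 + 3) = 73/11; p² − 44·q² = 5329 − 5324 = 5.
  k = 6: m = 3, d = 5, a = ⌊(6 + 3)/5⌋ = 1; p/q = (1·73 + 53)/(1·11 + 8) = 126/19; p² − 44·q² = 15876 − 15884 = -8.
  k = 7: m = 2, d = 8, a = ⌊(6 + 2)/8⌋ = 1; p/q = (1·126 + 73)/(1·19 + 11) = 199/30; p² − 44·q² = 39601 − 39600 = 1.
  The first convergent with p² − 44·q² = 1 gives the fundamental solution (x₁, y₁) = (199, 30).
Step 2: Apply the recurrence (x_{n+1}, y_{n+1}) = (x₁x_n + 44y₁y_n, x₁y_n + y₁x_n) repeatedly.
  From (x_1, y_1) = (199, 30): x_2 = 199·199 + 44·30·30 = 79201; y_2 = 199·30 + 30·199 = 11940.
  From (x_2, y_2) = (79201, 11940): x_3 = 199·79201 + 44·30·11940 = 31521799; y_3 = 199·11940 + 30·79201 = 4752090.
Step 3: Verify x_3² - 44·y_3² = 993623812196401 - 993623812196400 = 1 (should be 1). ✓

(x_1, y_1) = (199, 30); (x_3, y_3) = (31521799, 4752090).


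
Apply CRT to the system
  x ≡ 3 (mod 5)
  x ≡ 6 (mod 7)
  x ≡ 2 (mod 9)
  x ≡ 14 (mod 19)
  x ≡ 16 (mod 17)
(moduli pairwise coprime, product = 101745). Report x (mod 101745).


Product of moduli M = 5 · 7 · 9 · 19 · 17 = 101745.
Merge one congruence at a time:
  Start: x ≡ 3 (mod 5).
  Combine with x ≡ 6 (mod 7); new modulus lcm = 35.
    Write x = 3 + 5·t and substitute into x ≡ 6 (mod 7): 5·t ≡ 6 − 3 = 3 (mod 7).
    The inverse of 5 mod 7 is 3 (since 5·3 = 15 = 2·7 + 1), so t ≡ 3·3 = 9 ≡ 2 (mod 7).
    Then x = 3 + 5·2 = 13, valid modulo lcm(5, 7) = 35: x ≡ 13 (mod 35).
  Combine with x ≡ 2 (mod 9); new modulus lcm = 315.
    Write x = 13 + 35·t and substitute into x ≡ 2 (mod 9): 35·t ≡ 2 − 13 = -11 (mod 9).
    Reduce coefficients mod 9: 8·t ≡ 7 (mod 9).
    The inverse of 8 mod 9 is 8 (since 8·8 = 64 = 7·9 + 1), so t ≡ 8·7 = 56 ≡ 2 (mod 9).
    Then x = 13 + 35·2 = 83, valid modulo lcm(35, 9) = 315: x ≡ 83 (mod 315).
  Combine with x ≡ 14 (mod 19); new modulus lcm = 5985.
    Write x = 83 + 315·t and substitute into x ≡ 14 (mod 19): 315·t ≡ 14 − 83 = -69 (mod 19).
    Reduce coefficients mod 19: 11·t ≡ 7 (mod 19).
    The inverse of 11 mod 19 is 7 (since 11·7 = 77 = 4·19 + 1), so t ≡ 7·7 = 49 ≡ 11 (mod 19).
    Then x = 83 + 315·11 = 3548, valid modulo lcm(315, 19) = 5985: x ≡ 3548 (mod 5985).
  Combine with x ≡ 16 (mod 17); new modulus lcm = 101745.
    Write x = 3548 + 5985·t and substitute into x ≡ 16 (mod 17): 5985·t ≡ 16 − 3548 = -3532 (mod 17).
    Reduce coefficients mod 17: 1·t ≡ 4 (mod 17).
    So t ≡ 4 (mod 17).
    Then x = 3548 + 5985·4 = 27488, valid modulo lcm(5985, 17) = 101745: x ≡ 27488 (mod 101745).
Verify against each original: 27488 mod 5 = 3, 27488 mod 7 = 6, 27488 mod 9 = 2, 27488 mod 19 = 14, 27488 mod 17 = 16.

x ≡ 27488 (mod 101745).


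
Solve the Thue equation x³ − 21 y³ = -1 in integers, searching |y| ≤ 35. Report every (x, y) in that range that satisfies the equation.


The equation is x³ - 21y³ = -1. For fixed y, x³ = 21·y³ − 1, so a solution requires the RHS to be a perfect cube.
Strategy: iterate y from -35 to 35, compute RHS = 21·y³ − 1, and check whether it is a (positive or negative) perfect cube.
Check small values of y:
  y = 0: RHS = -1 = (-1)³ ⇒ x = -1 works.
  y = 1: RHS = 20 is not a perfect cube.
  y = -1: RHS = -22 is not a perfect cube.
  y = 2: RHS = 167 is not a perfect cube.
  y = -2: RHS = -169 is not a perfect cube.
  y = 3: RHS = 566 is not a perfect cube.
  y = -3: RHS = -568 is not a perfect cube.
Continuing the search up to |y| = 35 finds no further solutions beyond those listed.
Collected solutions: (-1, 0).

Solutions (with |y| ≤ 35): (-1, 0).


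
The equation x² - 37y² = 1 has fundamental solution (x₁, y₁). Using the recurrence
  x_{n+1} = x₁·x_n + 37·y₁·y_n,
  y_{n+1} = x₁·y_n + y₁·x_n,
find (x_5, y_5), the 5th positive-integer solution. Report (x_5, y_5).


Step 1: Find the fundamental solution (x₁, y₁) of x² - 37y² = 1.
  Expand √37 as a continued fraction. a₀ = ⌊√37⌋ = 6; iterate m_{k+1} = d_k·a_k − m_k, d_{k+1} = (37 − m_{k+1}²)/d_k, a_{k+1} = ⌊(a₀ + m_{k+1})/d_{k+1}⌋ (starting m₀ = 0, d₀ = 1), with convergents p_k = a_k·p_{k-1} + p_{k-2}, q_k = a_k·q_{k-1} + q_{k-2} (p₋₁ = 1, q₋₁ = 0):
  k = 0: a₀ = 6; p₀/q₀ = 6/1; p₀² − 37·q₀² = 36 − 37 = -1.
  k = 1: m = 6, d = 1, a = ⌊(6 + 6)/1⌋ = 12; p/q = (12·6 + 1)/(12·1 + 0) = 73/12; p² − 37·q² = 5329 − 5328 = 1.
  The first convergent with p² − 37·q² = 1 gives the fundamental solution (x₁, y₁) = (73, 12).
Step 2: Apply the recurrence (x_{n+1}, y_{n+1}) = (x₁x_n + 37y₁y_n, x₁y_n + y₁x_n) repeatedly.
  From (x_1, y_1) = (73, 12): x_2 = 73·73 + 37·12·12 = 10657; y_2 = 73·12 + 12·73 = 1752.
  From (x_2, y_2) = (10657, 1752): x_3 = 73·10657 + 37·12·1752 = 1555849; y_3 = 73·1752 + 12·10657 = 255780.
  From (x_3, y_3) = (1555849, 255780): x_4 = 73·1555849 + 37·12·255780 = 227143297; y_4 = 73·255780 + 12·1555849 = 37342128.
  From (x_4, y_4) = (227143297, 37342128): x_5 = 73·227143297 + 37·12·37342128 = 33161365513; y_5 = 73·37342128 + 12·227143297 = 5451694908.
Step 3: Verify x_5² - 37·y_5² = 1099676162686785753169 - 1099676162686785753168 = 1 (should be 1). ✓

(x_1, y_1) = (73, 12); (x_5, y_5) = (33161365513, 5451694908).


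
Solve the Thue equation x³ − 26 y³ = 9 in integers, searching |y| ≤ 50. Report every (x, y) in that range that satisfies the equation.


The equation is x³ - 26y³ = 9. For fixed y, x³ = 26·y³ + 9, so a solution requires the RHS to be a perfect cube.
Strategy: iterate y from -50 to 50, compute RHS = 26·y³ + 9, and check whether it is a (positive or negative) perfect cube.
Check small values of y:
  y = 0: RHS = 9 is not a perfect cube.
  y = 1: RHS = 35 is not a perfect cube.
  y = -1: RHS = -17 is not a perfect cube.
  y = 2: RHS = 217 is not a perfect cube.
  y = -2: RHS = -199 is not a perfect cube.
  y = 3: RHS = 711 is not a perfect cube.
  y = -3: RHS = -693 is not a perfect cube.
Continuing the search up to |y| = 50 finds no solutions either.
No (x, y) in the scanned range satisfies the equation.

No integer solutions with |y| ≤ 50.


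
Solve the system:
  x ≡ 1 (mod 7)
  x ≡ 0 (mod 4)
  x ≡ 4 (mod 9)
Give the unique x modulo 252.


Moduli 7, 4, 9 are pairwise coprime; by CRT there is a unique solution modulo M = 7 · 4 · 9 = 252.
Solve pairwise, accumulating the modulus:
  Start with x ≡ 1 (mod 7).
  Combine with x ≡ 0 (mod 4): since gcd(7, 4) = 1, we get a unique residue mod 28.
    Write x = 1 + 7·t and substitute into x ≡ 0 (mod 4): 7·t ≡ 0 − 1 = -1 (mod 4).
    Reduce coefficients mod 4: 3·t ≡ 3 (mod 4).
    The inverse of 3 mod 4 is 3 (since 3·3 = 9 = 2·4 + 1), so t ≡ 3·3 = 9 ≡ 1 (mod 4).
    Then x = 1 + 7·1 = 8, valid modulo lcm(7, 4) = 28: x ≡ 8 (mod 28).
  Combine with x ≡ 4 (mod 9): since gcd(28, 9) = 1, we get a unique residue mod 252.
    Write x = 8 + 28·t and substitute into x ≡ 4 (mod 9): 28·t ≡ 4 − 8 = -4 (mod 9).
    Reduce coefficients mod 9: 1·t ≡ 5 (mod 9).
    So t ≡ 5 (mod 9).
    Then x = 8 + 28·5 = 148, valid modulo lcm(28, 9) = 252: x ≡ 148 (mod 252).
Verify: 148 mod 7 = 1 ✓, 148 mod 4 = 0 ✓, 148 mod 9 = 4 ✓.

x ≡ 148 (mod 252).


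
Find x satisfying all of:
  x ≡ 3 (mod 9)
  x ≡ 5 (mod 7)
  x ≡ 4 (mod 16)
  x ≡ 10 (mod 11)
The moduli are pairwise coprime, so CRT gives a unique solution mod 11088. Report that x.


Product of moduli M = 9 · 7 · 16 · 11 = 11088.
Merge one congruence at a time:
  Start: x ≡ 3 (mod 9).
  Combine with x ≡ 5 (mod 7); new modulus lcm = 63.
    Write x = 3 + 9·t and substitute into x ≡ 5 (mod 7): 9·t ≡ 5 − 3 = 2 (mod 7).
    Reduce coefficients mod 7: 2·t ≡ 2 (mod 7).
    The inverse of 2 mod 7 is 4 (since 2·4 = 8 = 1·7 + 1), so t ≡ 4·2 = 8 ≡ 1 (mod 7).
    Then x = 3 + 9·1 = 12, valid modulo lcm(9, 7) = 63: x ≡ 12 (mod 63).
  Combine with x ≡ 4 (mod 16); new modulus lcm = 1008.
    Write x = 12 + 63·t and substitute into x ≡ 4 (mod 16): 63·t ≡ 4 − 12 = -8 (mod 16).
    Reduce coefficients mod 16: 15·t ≡ 8 (mod 16).
    The inverse of 15 mod 16 is 15 (since 15·15 = 225 = 14·16 + 1), so t ≡ 15·8 = 120 ≡ 8 (mod 16).
    Then x = 12 + 63·8 = 516, valid modulo lcm(63, 16) = 1008: x ≡ 516 (mod 1008).
  Combine with x ≡ 10 (mod 11); new modulus lcm = 11088.
    Write x = 516 + 1008·t and substitute into x ≡ 10 (mod 11): 1008·t ≡ 10 − 516 = -506 (mod 11).
    Reduce coefficients mod 11: 7·t ≡ 0 (mod 11).
    The inverse of 7 mod 11 is 8 (since 7·8 = 56 = 5·11 + 1), so t ≡ 8·0 = 0 ≡ 0 (mod 11).
    Then x = 516 + 1008·0 = 516, valid modulo lcm(1008, 11) = 11088: x ≡ 516 (mod 11088).
Verify against each original: 516 mod 9 = 3, 516 mod 7 = 5, 516 mod 16 = 4, 516 mod 11 = 10.

x ≡ 516 (mod 11088).


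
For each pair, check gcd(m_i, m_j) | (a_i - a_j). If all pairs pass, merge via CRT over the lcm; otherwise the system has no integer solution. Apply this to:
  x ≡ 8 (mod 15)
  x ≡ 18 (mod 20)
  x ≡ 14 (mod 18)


Moduli 15, 20, 18 are not pairwise coprime, so CRT works modulo lcm(m_i) when all pairwise compatibility conditions hold.
Pairwise compatibility: gcd(m_i, m_j) must divide a_i - a_j for every pair.
Merge one congruence at a time:
  Start: x ≡ 8 (mod 15).
  Combine with x ≡ 18 (mod 20): gcd(15, 20) = 5; 18 - 8 = 10, which IS divisible by 5, so compatible.
    Write x = 8 + 15·t and substitute into x ≡ 18 (mod 20): 15·t ≡ 18 − 8 = 10 (mod 20).
    Divide the congruence (and modulus) by g = 5: 3·t ≡ 2 (mod 4).
    The inverse of 3 mod 4 is 3 (since 3·3 = 9 = 2·4 + 1), so t ≡ 3·2 = 6 ≡ 2 (mod 4).
    Then x = 8 + 15·2 = 38, valid modulo lcm(15, 20) = 60: x ≡ 38 (mod 60).
  Combine with x ≡ 14 (mod 18): gcd(60, 18) = 6; 14 - 38 = -24, which IS divisible by 6, so compatible.
    Write x = 38 + 60·t and substitute into x ≡ 14 (mod 18): 60·t ≡ 14 − 38 = -24 (mod 18).
    Divide the congruence (and modulus) by g = 6: 10·t ≡ -4 (mod 3).
    Reduce coefficients mod 3: 1·t ≡ 2 (mod 3).
    So t ≡ 2 (mod 3).
    Then x = 38 + 60·2 = 158, valid modulo lcm(60, 18) = 180: x ≡ 158 (mod 180).
Verify: 158 mod 15 = 8, 158 mod 20 = 18, 158 mod 18 = 14.

x ≡ 158 (mod 180).


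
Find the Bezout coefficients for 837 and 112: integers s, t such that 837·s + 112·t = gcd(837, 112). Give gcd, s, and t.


Euclidean algorithm on (837, 112) — divide until remainder is 0:
  837 = 7 · 112 + 53
  112 = 2 · 53 + 6
  53 = 8 · 6 + 5
  6 = 1 · 5 + 1
  5 = 5 · 1 + 0
gcd(837, 112) = 1.
Track Bezout coefficients alongside the remainders: start with r₀ = 837 = a·1 + b·0 (s = 1, t = 0) and r₁ = 112 = a·0 + b·1 (s = 0, t = 1); each new remainder r_{k+1} = r_{k-1} − q_k·r_k inherits s_{k+1} = s_{k-1} − q_k·s_k, t_{k+1} = t_{k-1} − q_k·t_k, so r_k = a·s_k + b·t_k at every step:
  q = 7: r = 53, s = 1 − 7·0 = 1, t = 0 − 7·1 = -7  (check: 837·1 + 112·(-7) = 53)
  q = 2: r = 6, s = 0 − 2·1 = -2, t = 1 − 2·(-7) = 15  (check: 837·(-2) + 112·15 = 6)
  q = 8: r = 5, s = 1 − 8·(-2) = 17, t = -7 − 8·15 = -127  (check: 837·17 + 112·(-127) = 5)
  q = 1: r = 1, s = -2 − 1·17 = -19, t = 15 − 1·(-127) = 142  (check: 837·(-19) + 112·142 = 1)
The row with r = 1 (the gcd) gives the Bezout coefficients s = -19, t = 142.
Result: 837 · (-19) + 112 · (142) = 1.

gcd(837, 112) = 1; s = -19, t = 142 (check: 837·(-19) + 112·142 = 1).


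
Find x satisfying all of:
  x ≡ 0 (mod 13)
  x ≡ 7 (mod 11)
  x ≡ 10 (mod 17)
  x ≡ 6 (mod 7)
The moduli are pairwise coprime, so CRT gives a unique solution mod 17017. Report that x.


Product of moduli M = 13 · 11 · 17 · 7 = 17017.
Merge one congruence at a time:
  Start: x ≡ 0 (mod 13).
  Combine with x ≡ 7 (mod 11); new modulus lcm = 143.
    Write x = 0 + 13·t and substitute into x ≡ 7 (mod 11): 13·t ≡ 7 − 0 = 7 (mod 11).
    Reduce coefficients mod 11: 2·t ≡ 7 (mod 11).
    The inverse of 2 mod 11 is 6 (since 2·6 = 12 = 1·11 + 1), so t ≡ 6·7 = 42 ≡ 9 (mod 11).
    Then x = 0 + 13·9 = 117, valid modulo lcm(13, 11) = 143: x ≡ 117 (mod 143).
  Combine with x ≡ 10 (mod 17); new modulus lcm = 2431.
    Write x = 117 + 143·t and substitute into x ≡ 10 (mod 17): 143·t ≡ 10 − 117 = -107 (mod 17).
    Reduce coefficients mod 17: 7·t ≡ 12 (mod 17).
    The inverse of 7 mod 17 is 5 (since 7·5 = 35 = 2·17 + 1), so t ≡ 5·12 = 60 ≡ 9 (mod 17).
    Then x = 117 + 143·9 = 1404, valid modulo lcm(143, 17) = 2431: x ≡ 1404 (mod 2431).
  Combine with x ≡ 6 (mod 7); new modulus lcm = 17017.
    Write x = 1404 + 2431·t and substitute into x ≡ 6 (mod 7): 2431·t ≡ 6 − 1404 = -1398 (mod 7).
    Reduce coefficients mod 7: 2·t ≡ 2 (mod 7).
    The inverse of 2 mod 7 is 4 (since 2·4 = 8 = 1·7 + 1), so t ≡ 4·2 = 8 ≡ 1 (mod 7).
    Then x = 1404 + 2431·1 = 3835, valid modulo lcm(2431, 7) = 17017: x ≡ 3835 (mod 17017).
Verify against each original: 3835 mod 13 = 0, 3835 mod 11 = 7, 3835 mod 17 = 10, 3835 mod 7 = 6.

x ≡ 3835 (mod 17017).


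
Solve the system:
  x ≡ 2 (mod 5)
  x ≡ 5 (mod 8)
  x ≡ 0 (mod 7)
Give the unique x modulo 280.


Moduli 5, 8, 7 are pairwise coprime; by CRT there is a unique solution modulo M = 5 · 8 · 7 = 280.
Solve pairwise, accumulating the modulus:
  Start with x ≡ 2 (mod 5).
  Combine with x ≡ 5 (mod 8): since gcd(5, 8) = 1, we get a unique residue mod 40.
    Write x = 2 + 5·t and substitute into x ≡ 5 (mod 8): 5·t ≡ 5 − 2 = 3 (mod 8).
    The inverse of 5 mod 8 is 5 (since 5·5 = 25 = 3·8 + 1), so t ≡ 5·3 = 15 ≡ 7 (mod 8).
    Then x = 2 + 5·7 = 37, valid modulo lcm(5, 8) = 40: x ≡ 37 (mod 40).
  Combine with x ≡ 0 (mod 7): since gcd(40, 7) = 1, we get a unique residue mod 280.
    Write x = 37 + 40·t and substitute into x ≡ 0 (mod 7): 40·t ≡ 0 − 37 = -37 (mod 7).
    Reduce coefficients mod 7: 5·t ≡ 5 (mod 7).
    The inverse of 5 mod 7 is 3 (since 5·3 = 15 = 2·7 + 1), so t ≡ 3·5 = 15 ≡ 1 (mod 7).
    Then x = 37 + 40·1 = 77, valid modulo lcm(40, 7) = 280: x ≡ 77 (mod 280).
Verify: 77 mod 5 = 2 ✓, 77 mod 8 = 5 ✓, 77 mod 7 = 0 ✓.

x ≡ 77 (mod 280).


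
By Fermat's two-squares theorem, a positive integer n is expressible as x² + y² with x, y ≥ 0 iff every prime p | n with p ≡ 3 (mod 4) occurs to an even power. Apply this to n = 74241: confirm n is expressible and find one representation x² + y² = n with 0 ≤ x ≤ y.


Step 1: Factor n = 74241 = 3^2 · 73 · 113.
Step 2: Check the mod-4 condition on each prime factor: 3 ≡ 3 (mod 4), exponent 2 (must be even); 73 ≡ 1 (mod 4), exponent 1; 113 ≡ 1 (mod 4), exponent 1.
All primes ≡ 3 (mod 4) appear to even exponent (or don't appear), so by the two-squares theorem n IS expressible as a sum of two squares.
Step 3: Build a representation. Group n = k² · m with k = 3 and m = 73 · 113 = 8249 (a product of primes ≡ 1 (mod 4)); a representation of m scales to one of n via (k·x)² + (k·y)² = k²(x² + y²). Each prime p ≡ 1 (mod 4) is itself a sum of two squares; find a² by testing p − a² for a perfect square:
  73: 73 − 1² = 72, 73 − 2² = 69, 73 − 3² = 64 = 8² ⇒ 73 = 3² + 8².
  113: 113 − 1² = 112, 113 − 2² = 109, 113 − 3² = 104, 113 − 4² = 97, 113 − 5² = 88, 113 − 6² = 77, 113 − 7² = 64 = 8² ⇒ 113 = 7² + 8².
  Combine using the Brahmagupta–Fibonacci identity (a² + b²)(c² + d²) = (ac − bd)² + (ad + bc)² = (ac + bd)² + (ad − bc)²:
  73 · 113 = 8249: from (3² + 8²)(7² + 8²), take (3·7 − 8·8, 3·8 + 8·7) = (21 − 64, 24 + 56) = (-43, 80); dropping signs (only squares matter) gives (43, 80); check 43² + 80² = 1849 + 6400 = 8249 ✓.
  Scale by k = 3: (3·43, 3·80) = (129, 240).
Step 4: Order so x ≤ y and verify: 129² + 240² = 16641 + 57600 = 74241 = n. ✓

n = 74241 = 129² + 240² (one valid representation with x ≤ y).


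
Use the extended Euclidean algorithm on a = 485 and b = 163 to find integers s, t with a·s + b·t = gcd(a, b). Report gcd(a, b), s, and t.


Euclidean algorithm on (485, 163) — divide until remainder is 0:
  485 = 2 · 163 + 159
  163 = 1 · 159 + 4
  159 = 39 · 4 + 3
  4 = 1 · 3 + 1
  3 = 3 · 1 + 0
gcd(485, 163) = 1.
Track Bezout coefficients alongside the remainders: start with r₀ = 485 = a·1 + b·0 (s = 1, t = 0) and r₁ = 163 = a·0 + b·1 (s = 0, t = 1); each new remainder r_{k+1} = r_{k-1} − q_k·r_k inherits s_{k+1} = s_{k-1} − q_k·s_k, t_{k+1} = t_{k-1} − q_k·t_k, so r_k = a·s_k + b·t_k at every step:
  q = 2: r = 159, s = 1 − 2·0 = 1, t = 0 − 2·1 = -2  (check: 485·1 + 163·(-2) = 159)
  q = 1: r = 4, s = 0 − 1·1 = -1, t = 1 − 1·(-2) = 3  (check: 485·(-1) + 163·3 = 4)
  q = 39: r = 3, s = 1 − 39·(-1) = 40, t = -2 − 39·3 = -119  (check: 485·40 + 163·(-119) = 3)
  q = 1: r = 1, s = -1 − 1·40 = -41, t = 3 − 1·(-119) = 122  (check: 485·(-41) + 163·122 = 1)
The row with r = 1 (the gcd) gives the Bezout coefficients s = -41, t = 122.
Result: 485 · (-41) + 163 · (122) = 1.

gcd(485, 163) = 1; s = -41, t = 122 (check: 485·(-41) + 163·122 = 1).


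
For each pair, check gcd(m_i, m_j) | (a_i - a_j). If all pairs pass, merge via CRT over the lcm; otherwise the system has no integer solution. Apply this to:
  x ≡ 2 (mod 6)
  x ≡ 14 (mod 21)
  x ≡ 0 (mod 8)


Moduli 6, 21, 8 are not pairwise coprime, so CRT works modulo lcm(m_i) when all pairwise compatibility conditions hold.
Pairwise compatibility: gcd(m_i, m_j) must divide a_i - a_j for every pair.
Merge one congruence at a time:
  Start: x ≡ 2 (mod 6).
  Combine with x ≡ 14 (mod 21): gcd(6, 21) = 3; 14 - 2 = 12, which IS divisible by 3, so compatible.
    Write x = 2 + 6·t and substitute into x ≡ 14 (mod 21): 6·t ≡ 14 − 2 = 12 (mod 21).
    Divide the congruence (and modulus) by g = 3: 2·t ≡ 4 (mod 7).
    The inverse of 2 mod 7 is 4 (since 2·4 = 8 = 1·7 + 1), so t ≡ 4·4 = 16 ≡ 2 (mod 7).
    Then x = 2 + 6·2 = 14, valid modulo lcm(6, 21) = 42: x ≡ 14 (mod 42).
  Combine with x ≡ 0 (mod 8): gcd(42, 8) = 2; 0 - 14 = -14, which IS divisible by 2, so compatible.
    Write x = 14 + 42·t and substitute into x ≡ 0 (mod 8): 42·t ≡ 0 − 14 = -14 (mod 8).
    Divide the congruence (and modulus) by g = 2: 21·t ≡ -7 (mod 4).
    Reduce coefficients mod 4: 1·t ≡ 1 (mod 4).
    So t ≡ 1 (mod 4).
    Then x = 14 + 42·1 = 56, valid modulo lcm(42, 8) = 168: x ≡ 56 (mod 168).
Verify: 56 mod 6 = 2, 56 mod 21 = 14, 56 mod 8 = 0.

x ≡ 56 (mod 168).


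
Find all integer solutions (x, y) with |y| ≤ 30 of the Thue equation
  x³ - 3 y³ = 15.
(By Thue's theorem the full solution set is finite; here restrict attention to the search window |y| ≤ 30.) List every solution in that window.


The equation is x³ - 3y³ = 15. For fixed y, x³ = 3·y³ + 15, so a solution requires the RHS to be a perfect cube.
Strategy: iterate y from -30 to 30, compute RHS = 3·y³ + 15, and check whether it is a (positive or negative) perfect cube.
Check small values of y:
  y = 0: RHS = 15 is not a perfect cube.
  y = 1: RHS = 18 is not a perfect cube.
  y = -1: RHS = 12 is not a perfect cube.
  y = 2: RHS = 39 is not a perfect cube.
  y = -2: RHS = -9 is not a perfect cube.
  y = 3: RHS = 96 is not a perfect cube.
  y = -3: RHS = -66 is not a perfect cube.
Continuing the search up to |y| = 30 finds no solutions either.
No (x, y) in the scanned range satisfies the equation.

No integer solutions with |y| ≤ 30.
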